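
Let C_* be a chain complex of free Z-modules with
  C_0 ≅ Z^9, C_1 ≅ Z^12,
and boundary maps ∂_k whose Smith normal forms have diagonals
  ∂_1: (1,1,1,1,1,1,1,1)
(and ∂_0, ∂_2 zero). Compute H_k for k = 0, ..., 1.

H_0 ≅ Z,  H_1 ≅ Z^4.

H_0: b_0 = 9 − 0 − 8 = 1; torsion from ∂_1 factors > 1: none. So H_0 ≅ Z.
H_1: b_1 = 12 − 8 − 0 = 4; torsion from ∂_2 factors > 1: none. So H_1 ≅ Z^4.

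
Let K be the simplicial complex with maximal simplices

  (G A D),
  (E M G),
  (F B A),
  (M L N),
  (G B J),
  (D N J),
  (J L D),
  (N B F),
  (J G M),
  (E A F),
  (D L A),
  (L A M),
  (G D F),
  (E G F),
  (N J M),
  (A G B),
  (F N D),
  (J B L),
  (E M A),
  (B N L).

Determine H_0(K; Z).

H_0 = Z.

Take the total order A < B < D < E < F < G < J < L < M < N on the vertex set. Then K (dimension 2) consists of the simplices:

  0-simplices (10): A, B, D, E, F, G, J, L, M, N
  1-simplices (30): AB, AD, AE, AF, AG, AL, AM, BF, BG, BJ, BL, BN, DF, DG, DJ, DL, DN, EF, EG, EM, FG, FN, GJ, GM, JL, JM, JN, LM, LN, MN
  2-simplices (20): ABF, ABG, ADG, ADL, AEF, AEM, ALM, BFN, BGJ, BJL, BLN, DFG, DFN, DJL, DJN, EFG, EGM, GJM, JMN, LMN

so the chain groups are C_0 ≅ Z^10, C_1 ≅ Z^30, C_2 ≅ Z^20.

∂_1: C_1 → C_0 is given by ∂[p,q] = [q] − [p].
As a 10×30 matrix over Z this has rank 9, with invariant factors (1,1,1,1,1,1,1,1,1).

Boundary ∂_2: C_2 → C_1 maps a triangle to the signed sum of its edges. For instance
  ∂DJN = JN − DN + DJ,
  ∂EGM = GM − EM + EG.
As a 30×20 matrix over Z this has rank 20, with invariant factors (1,1,1,1,1,1,1,1,1,1,1,1,1,1,1,1,1,1,1,2).

Now H_k = ker ∂_k / im ∂_{k+1}, so:

  H_0: rank C_0 − rank ∂_1 = 10 − 9 = 1, and the invariant factors of ∂_1 are all 1, so H_0 ≅ Z.

(K is a triangulation of the Klein bottle.)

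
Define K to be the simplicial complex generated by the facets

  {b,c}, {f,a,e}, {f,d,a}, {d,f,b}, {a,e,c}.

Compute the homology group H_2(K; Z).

Take the total order a < b < c < d < e < f on the vertex set. Then K (dimension 2) consists of the simplices:

  0-simplices (6): a, b, c, d, e, f
  1-simplices (10): ac, ad, ae, af, bc, bd, bf, ce, df, ef
  2-simplices (4): ace, adf, aef, bdf

Hence C_0 ≅ Z^6, C_1 ≅ Z^10, C_2 ≅ Z^4.

The boundary map ∂_1: C_1 → C_0 sends each edge [p,q] (with p < q) to q − p. For instance
  ∂bc = c − b.
This gives a 6×10 integer matrix of rank 5; reducing to Smith normal form yields diagonal entries (1,1,1,1,1).

The boundary map ∂_2: C_2 → C_1 sends each 2-simplex [p,q,r] to [q,r] − [p,r] + [p,q]. For instance
  ∂aef = ef − af + ae,
  ∂bdf = df − bf + bd.
This gives a 10×4 integer matrix of rank 4; reducing to Smith normal form yields diagonal entries (1,1,1,1).

Now H_k = ker ∂_k / im ∂_{k+1}, so:

  H_2: rank ker ∂_2 − rank ∂_3 = (4 − 4) − 0 = 0, and there is no ∂_3, so H_2 = 0.

H_2 = 0.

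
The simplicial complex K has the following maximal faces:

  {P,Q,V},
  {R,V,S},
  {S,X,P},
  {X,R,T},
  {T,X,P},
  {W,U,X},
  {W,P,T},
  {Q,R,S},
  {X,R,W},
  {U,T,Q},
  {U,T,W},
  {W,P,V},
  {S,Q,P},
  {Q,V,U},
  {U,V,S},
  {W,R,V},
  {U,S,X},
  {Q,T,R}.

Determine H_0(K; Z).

H_0 = Z.

Fix the vertex order P < Q < R < S < T < U < V < W < X and write every simplex with vertices in increasing order. Then dim K = 2 and the simplices of K are:

  0-simplices (9): P, Q, R, S, T, U, V, W, X
  1-simplices (27): PQ, PS, PT, PV, PW, PX, QR, QS, QT, QU, QV, RS, RT, RV, RW, RX, SU, SV, SX, TU, TW, TX, UV, UW, UX, VW, WX
  2-simplices (18): PQS, PQV, PSX, PTW, PTX, PVW, QRS, QRT, QTU, QUV, RSV, RTX, RVW, RWX, SUV, SUX, TUW, UWX

Hence C_0 ≅ Z^9, C_1 ≅ Z^27, C_2 ≅ Z^18.

Boundary ∂_1: C_1 → C_0 maps an edge to its endpoints' difference, ∂[p,q] = q − p. For instance
  ∂PS = S − P.
The resulting 9×27 matrix has rank 8, and its Smith normal form has invariant factors (1,1,1,1,1,1,1,1).

∂_2: C_2 → C_1 sends each 2-simplex [p,q,r] to [q,r] − [p,r] + [p,q]. For instance
  ∂SUX = UX − SX + SU,
  ∂PTX = TX − PX + PT.
This gives a 27×18 integer matrix of rank 18; reducing to Smith normal form yields diagonal entries (1,1,1,1,1,1,1,1,1,1,1,1,1,1,1,1,1,2).

Reading off H_k = ker ∂_k / im ∂_{k+1}:

  H_0: rank C_0 − rank ∂_1 = 9 − 8 = 1, and the invariant factors of ∂_1 are all 1, so H_0 ≅ Z.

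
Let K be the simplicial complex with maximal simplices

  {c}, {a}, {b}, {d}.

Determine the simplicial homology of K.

H_0 ≅ Z^4.

Fix the vertex order a < b < c < d and write every simplex with vertices in increasing order. Then dim K = 0 and the simplices of K are:

  0-simplices (4): a, b, c, d

giving chain groups C_0 ≅ Z^4.

Now H_k = ker ∂_k / im ∂_{k+1}, so:

  H_0: rank C_0 − rank ∂_1 = 4 − 0 = 4, and there is no ∂_1, so H_0 ≅ Z^4.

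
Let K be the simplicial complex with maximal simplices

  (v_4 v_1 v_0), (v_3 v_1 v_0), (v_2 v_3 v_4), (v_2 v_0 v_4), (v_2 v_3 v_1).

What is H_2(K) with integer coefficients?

K has 5 vertices, 10 edges, 5 triangles.
rank ∂_2 = 5, rank ∂_3 = 0 ⇒ b_2 = 5 − 5 − 0 = 0. So H_2 = 0.

H_2 ≅ 0.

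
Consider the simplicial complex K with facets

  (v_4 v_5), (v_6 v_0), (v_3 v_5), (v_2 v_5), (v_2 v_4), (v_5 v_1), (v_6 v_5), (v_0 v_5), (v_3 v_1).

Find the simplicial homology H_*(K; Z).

Order the vertices as v_0 < v_1 < v_2 < v_3 < v_4 < v_5 < v_6. Listing each simplex with vertices in this order, K has dimension 1 with simplices:

  0-simplices (7): [v_0], [v_1], [v_2], [v_3], [v_4], [v_5], [v_6]
  1-simplices (9): [v_0,v_5], [v_0,v_6], [v_1,v_3], [v_1,v_5], [v_2,v_4], [v_2,v_5], [v_3,v_5], [v_4,v_5], [v_5,v_6]

Hence C_0 ≅ Z^7, C_1 ≅ Z^9.

The boundary map ∂_1: C_1 → C_0 maps an edge to its endpoints' difference, ∂[p,q] = q − p. For instance
  ∂[v_1,v_3] = [v_3] − [v_1].
As a 7×9 matrix over Z this has rank 6, with invariant factors (1,1,1,1,1,1).

Reading off H_k = ker ∂_k / im ∂_{k+1}:

  H_0: rank C_0 − rank ∂_1 = 7 − 6 = 1, and the invariant factors of ∂_1 are all 1, so H_0 ≅ Z.
  H_1: rank ker ∂_1 − rank ∂_2 = (9 − 6) − 0 = 3, and there is no ∂_2, so H_1 ≅ Z^3.

(K is a triangulation of a wedge of 3 circles.)

H_0 ≅ Z,  H_1 ≅ Z^3.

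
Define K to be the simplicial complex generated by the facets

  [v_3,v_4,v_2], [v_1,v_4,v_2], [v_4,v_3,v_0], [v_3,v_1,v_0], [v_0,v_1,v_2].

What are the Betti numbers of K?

K has 5 vertices, 10 edges, 5 triangles.
rank ∂_0 = 0, rank ∂_1 = 4 ⇒ b_0 = 5 − 0 − 4 = 1; all invariant factors of ∂_1 are 1 so no torsion. So H_0 = Z.
rank ∂_1 = 4, rank ∂_2 = 5 ⇒ b_1 = 10 − 4 − 5 = 1; all invariant factors of ∂_2 are 1 so no torsion. So H_1 = Z.
rank ∂_2 = 5, rank ∂_3 = 0 ⇒ b_2 = 5 − 5 − 0 = 0. So H_2 = 0.

b_0 = 1, b_1 = 1, b_2 = 0.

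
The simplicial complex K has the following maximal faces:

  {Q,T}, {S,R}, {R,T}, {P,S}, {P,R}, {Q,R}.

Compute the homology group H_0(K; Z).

Take the total order P < Q < R < S < T on the vertex set. Then K (dimension 1) consists of the simplices:

  0-simplices (5): P, Q, R, S, T
  1-simplices (6): PR, PS, QR, QT, RS, RT

Hence C_0 ≅ Z^5, C_1 ≅ Z^6.

Boundary ∂_1: C_1 → C_0 sends each edge [p,q] (with p < q) to q − p.
The 5×6 boundary matrix has rank 4 and Smith normal form diag(1,1,1,1).

Now H_k = ker ∂_k / im ∂_{k+1}, so:

  H_0: rank C_0 − rank ∂_1 = 5 − 4 = 1, and the invariant factors of ∂_1 are all 1, so H_0 = Z.

H_0 = Z.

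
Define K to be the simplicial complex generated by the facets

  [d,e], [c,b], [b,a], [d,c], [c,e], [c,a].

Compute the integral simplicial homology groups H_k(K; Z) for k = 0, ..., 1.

Take the total order a < b < c < d < e on the vertex set. Then K (dimension 1) consists of the simplices:

  0-simplices (5): a, b, c, d, e
  1-simplices (6): ab, ac, bc, cd, ce, de

giving chain groups C_0 ≅ Z^5, C_1 ≅ Z^6.

∂_1: C_1 → C_0 sends each edge [p,q] (with p < q) to q − p. For instance
  ∂de = e − d.
This gives a 5×6 integer matrix of rank 4; reducing to Smith normal form yields diagonal entries (1,1,1,1).

From H_k ≅ ker(∂_k) / im(∂_{k+1}) we obtain:

  H_0: rank C_0 − rank ∂_1 = 5 − 4 = 1, and the invariant factors of ∂_1 are all 1, so H_0 ≅ Z.
  H_1: rank ker ∂_1 − rank ∂_2 = (6 − 4) − 0 = 2, and there is no ∂_2, so H_1 ≅ Z^2.

As a check, the Euler characteristic is 5 − 6 = -1, which agrees with 1 − 2 = -1.

H_0 ≅ Z,  H_1 ≅ Z^2.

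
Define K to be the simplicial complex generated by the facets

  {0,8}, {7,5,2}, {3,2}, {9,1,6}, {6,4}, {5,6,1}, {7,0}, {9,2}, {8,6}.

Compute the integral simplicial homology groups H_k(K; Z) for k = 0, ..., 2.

Fix the vertex order 0 < 1 < 2 < 3 < 4 < 5 < 6 < 7 < 8 < 9 and write every simplex with vertices in increasing order. Then dim K = 2 and the simplices of K are:

  0-simplices (10): [0], [1], [2], [3], [4], [5], [6], [7], [8], [9]
  1-simplices (14): [0,7], [0,8], [1,5], [1,6], [1,9], [2,3], [2,5], [2,7], [2,9], [4,6], [5,6], [5,7], [6,8], [6,9]
  2-simplices (3): [1,5,6], [1,6,9], [2,5,7]

giving chain groups C_0 ≅ Z^10, C_1 ≅ Z^14, C_2 ≅ Z^3.

The boundary map ∂_1: C_1 → C_0 is given by ∂[p,q] = [q] − [p].
The resulting 10×14 matrix has rank 9, and its Smith normal form has invariant factors (1,1,1,1,1,1,1,1,1).

The boundary map ∂_2: C_2 → C_1 maps a triangle to the signed sum of its edges. For instance
  ∂[1,5,6] = [5,6] − [1,6] + [1,5],
  ∂[2,5,7] = [5,7] − [2,7] + [2,5].
As a 14×3 matrix over Z this has rank 3, with invariant factors (1,1,1).

From H_k ≅ ker(∂_k) / im(∂_{k+1}) we obtain:

  H_0: rank C_0 − rank ∂_1 = 10 − 9 = 1, and the invariant factors of ∂_1 are all 1, so H_0 ≅ Z.
  H_1: rank ker ∂_1 − rank ∂_2 = (14 − 9) − 3 = 2, and the invariant factors of ∂_2 are all 1, so H_1 ≅ Z^2.
  H_2: rank ker ∂_2 − rank ∂_3 = (3 − 3) − 0 = 0, and there is no ∂_3, so H_2 ≅ 0.

As a check, the Euler characteristic is 10 − 14 + 3 = -1, which agrees with 1 − 2 + 0 = -1.

H_0 = Z,  H_1 = Z^2,  H_2 = 0.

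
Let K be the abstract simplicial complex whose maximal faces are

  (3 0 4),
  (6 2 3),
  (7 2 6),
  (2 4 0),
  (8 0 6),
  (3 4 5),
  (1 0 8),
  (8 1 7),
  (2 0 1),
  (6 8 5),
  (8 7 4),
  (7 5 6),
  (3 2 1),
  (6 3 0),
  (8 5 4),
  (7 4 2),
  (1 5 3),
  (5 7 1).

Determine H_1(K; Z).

Order the vertices as 0 < 1 < 2 < 3 < 4 < 5 < 6 < 7 < 8. Listing each simplex with vertices in this order, K has dimension 2 with simplices:

  0-simplices (9): [0], [1], [2], [3], [4], [5], [6], [7], [8]
  1-simplices (27): (27 of them)
  2-simplices (18): [0,1,2], [0,1,8], [0,2,4], [0,3,4], [0,3,6], [0,6,8], [1,2,3], [1,3,5], [1,5,7], [1,7,8], [2,3,6], [2,4,7], [2,6,7], [3,4,5], [4,5,8], [4,7,8], [5,6,7], [5,6,8]

giving chain groups C_0 ≅ Z^9, C_1 ≅ Z^27, C_2 ≅ Z^18.

Boundary ∂_1: C_1 → C_0 is given by ∂[p,q] = [q] − [p]. For instance
  ∂[4,8] = [8] − [4].
The resulting 9×27 matrix has rank 8, and its Smith normal form has invariant factors (1,1,1,1,1,1,1,1).

∂_2: C_2 → C_1 maps a triangle to the signed sum of its edges. For instance
  ∂[5,6,8] = [6,8] − [5,8] + [5,6],
  ∂[2,6,7] = [6,7] − [2,7] + [2,6].
This gives a 27×18 integer matrix of rank 18; reducing to Smith normal form yields diagonal entries (1,1,1,1,1,1,1,1,1,1,1,1,1,1,1,1,1,2).

Now H_k = ker ∂_k / im ∂_{k+1}, so:

  H_1: rank ker ∂_1 − rank ∂_2 = (27 − 8) − 18 = 1, and ∂_2 has invariant factor 2 > 1, so H_1 ≅ Z ⊕ Z/2Z.

H_1 = Z ⊕ Z/2Z.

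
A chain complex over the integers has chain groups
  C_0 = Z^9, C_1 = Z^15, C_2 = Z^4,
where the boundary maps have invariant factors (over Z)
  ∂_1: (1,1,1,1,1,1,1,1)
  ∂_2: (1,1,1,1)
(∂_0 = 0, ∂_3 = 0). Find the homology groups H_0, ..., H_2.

H_0 = Z,  H_1 = Z^3,  H_2 = 0.

H_0: b_0 = 9 − 0 − 8 = 1; torsion from ∂_1 factors > 1: none. So H_0 = Z.
H_1: b_1 = 15 − 8 − 4 = 3; torsion from ∂_2 factors > 1: none. So H_1 = Z^3.
H_2: b_2 = 4 − 4 − 0 = 0; torsion from ∂_3 factors > 1: none. So H_2 = 0.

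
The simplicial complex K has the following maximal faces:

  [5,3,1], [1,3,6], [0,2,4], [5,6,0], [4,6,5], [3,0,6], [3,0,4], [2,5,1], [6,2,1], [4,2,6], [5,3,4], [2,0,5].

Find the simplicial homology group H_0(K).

H_0 = Z.

We work with the vertex ordering 0 < 1 < 2 < 3 < 4 < 5 < 6. The simplices of K, each written with vertices in increasing order, are:

  0-simplices (7): [0], [1], [2], [3], [4], [5], [6]
  1-simplices (18): [0,2], [0,3], [0,4], [0,5], [0,6], [1,2], [1,3], [1,5], [1,6], [2,4], [2,5], [2,6], [3,4], [3,5], [3,6], [4,5], [4,6], [5,6]
  2-simplices (12): [0,2,4], [0,2,5], [0,3,4], [0,3,6], [0,5,6], [1,2,5], [1,2,6], [1,3,5], [1,3,6], [2,4,6], [3,4,5], [4,5,6]

giving chain groups C_0 ≅ Z^7, C_1 ≅ Z^18, C_2 ≅ Z^12.

Boundary ∂_1: C_1 → C_0 sends each edge [p,q] (with p < q) to q − p.
As a 7×18 matrix over Z this has rank 6, with invariant factors (1,1,1,1,1,1).

∂_2: C_2 → C_1 sends each 2-simplex [p,q,r] to [q,r] − [p,r] + [p,q]. For instance
  ∂[2,4,6] = [4,6] − [2,6] + [2,4],
  ∂[0,3,6] = [3,6] − [0,6] + [0,3].
The resulting 18×12 matrix has rank 12, and its Smith normal form has invariant factors (1,1,1,1,1,1,1,1,1,1,1,2).

Reading off H_k = ker ∂_k / im ∂_{k+1}:

  H_0: rank C_0 − rank ∂_1 = 7 − 6 = 1, and the invariant factors of ∂_1 are all 1, so H_0 ≅ Z.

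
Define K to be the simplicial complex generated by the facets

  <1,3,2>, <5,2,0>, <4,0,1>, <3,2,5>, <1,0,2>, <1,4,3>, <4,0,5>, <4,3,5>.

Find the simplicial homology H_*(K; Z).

H_0 ≅ Z,  H_1 = 0,  H_2 ≅ Z.

Take the total order 0 < 1 < 2 < 3 < 4 < 5 on the vertex set. Then K (dimension 2) consists of the simplices:

  0-simplices (6): [0], [1], [2], [3], [4], [5]
  1-simplices (12): [0,1], [0,2], [0,4], [0,5], [1,2], [1,3], [1,4], [2,3], [2,5], [3,4], [3,5], [4,5]
  2-simplices (8): [0,1,2], [0,1,4], [0,2,5], [0,4,5], [1,2,3], [1,3,4], [2,3,5], [3,4,5]

giving chain groups C_0 ≅ Z^6, C_1 ≅ Z^12, C_2 ≅ Z^8.

The boundary map ∂_1: C_1 → C_0 maps an edge to its endpoints' difference, ∂[p,q] = q − p. For instance
  ∂[0,1] = [1] − [0].
This gives a 6×12 integer matrix of rank 5; reducing to Smith normal form yields diagonal entries (1,1,1,1,1).

Boundary ∂_2: C_2 → C_1 acts by ∂[p,q,r] = [q,r] − [p,r] + [p,q]. For instance
  ∂[1,2,3] = [2,3] − [1,3] + [1,2],
  ∂[3,4,5] = [4,5] − [3,5] + [3,4].
The 12×8 boundary matrix has rank 7 and Smith normal form diag(1,1,1,1,1,1,1).

From H_k ≅ ker(∂_k) / im(∂_{k+1}) we obtain:

  H_0: rank C_0 − rank ∂_1 = 6 − 5 = 1, and the invariant factors of ∂_1 are all 1, so H_0 = Z.
  H_1: rank ker ∂_1 − rank ∂_2 = (12 − 5) − 7 = 0, and the invariant factors of ∂_2 are all 1, so H_1 = 0.
  H_2: rank ker ∂_2 − rank ∂_3 = (8 − 7) − 0 = 1, and there is no ∂_3, so H_2 = Z.

As a check, the Euler characteristic is 6 − 12 + 8 = 2, which agrees with 1 − 0 + 1 = 2.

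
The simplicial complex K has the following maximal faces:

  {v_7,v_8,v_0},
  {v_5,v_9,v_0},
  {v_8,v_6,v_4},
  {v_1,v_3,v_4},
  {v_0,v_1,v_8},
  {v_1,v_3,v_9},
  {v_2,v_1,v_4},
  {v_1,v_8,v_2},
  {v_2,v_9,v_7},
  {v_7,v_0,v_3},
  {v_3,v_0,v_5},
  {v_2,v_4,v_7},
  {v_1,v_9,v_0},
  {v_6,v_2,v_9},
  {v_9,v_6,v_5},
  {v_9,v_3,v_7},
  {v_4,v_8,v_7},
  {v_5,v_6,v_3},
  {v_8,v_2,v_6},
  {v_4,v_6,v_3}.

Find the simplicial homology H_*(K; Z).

H_0 = Z,  H_1 = Z ⊕ Z/2,  H_2 = 0.

We work with the vertex ordering v_0 < v_1 < v_2 < v_3 < v_4 < v_5 < v_6 < v_7 < v_8 < v_9. The simplices of K, each written with vertices in increasing order, are:

  0-simplices (10): [v_0], [v_1], [v_2], [v_3], [v_4], [v_5], [v_6], [v_7], [v_8], [v_9]
  1-simplices (30): (30 of them)
  2-simplices (20): (20 of them)

Hence C_0 ≅ Z^10, C_1 ≅ Z^30, C_2 ≅ Z^20.

The boundary map ∂_1: C_1 → C_0 sends each edge [p,q] (with p < q) to q − p.
The 10×30 boundary matrix has rank 9 and Smith normal form diag(1,1,1,1,1,1,1,1,1).

Boundary ∂_2: C_2 → C_1 sends each 2-simplex [p,q,r] to [q,r] − [p,r] + [p,q]. For instance
  ∂[v_0,v_1,v_9] = [v_1,v_9] − [v_0,v_9] + [v_0,v_1],
  ∂[v_1,v_3,v_9] = [v_3,v_9] − [v_1,v_9] + [v_1,v_3].
As a 30×20 matrix over Z this has rank 20, with invariant factors (1,1,1,1,1,1,1,1,1,1,1,1,1,1,1,1,1,1,1,2).

From H_k ≅ ker(∂_k) / im(∂_{k+1}) we obtain:

  H_0: rank C_0 − rank ∂_1 = 10 − 9 = 1, and the invariant factors of ∂_1 are all 1, so H_0 = Z.
  H_1: rank ker ∂_1 − rank ∂_2 = (30 − 9) − 20 = 1, and ∂_2 has invariant factor 2 > 1, so H_1 = Z ⊕ Z/2.
  H_2: rank ker ∂_2 − rank ∂_3 = (20 − 20) − 0 = 0, and there is no ∂_3, so H_2 = 0.

(K is a triangulation of the Klein bottle.)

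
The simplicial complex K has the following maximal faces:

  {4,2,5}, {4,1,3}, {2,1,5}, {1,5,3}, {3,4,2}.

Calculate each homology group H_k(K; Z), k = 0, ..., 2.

We work with the vertex ordering 1 < 2 < 3 < 4 < 5. The simplices of K, each written with vertices in increasing order, are:

  0-simplices (5): [1], [2], [3], [4], [5]
  1-simplices (10): [1,2], [1,3], [1,4], [1,5], [2,3], [2,4], [2,5], [3,4], [3,5], [4,5]
  2-simplices (5): [1,2,5], [1,3,4], [1,3,5], [2,3,4], [2,4,5]

giving chain groups C_0 ≅ Z^5, C_1 ≅ Z^10, C_2 ≅ Z^5.

∂_1: C_1 → C_0 maps an edge to its endpoints' difference, ∂[p,q] = q − p. For instance
  ∂[1,5] = [5] − [1].
As a 5×10 matrix over Z this has rank 4, with invariant factors (1,1,1,1).

Boundary ∂_2: C_2 → C_1 sends each 2-simplex [p,q,r] to [q,r] − [p,r] + [p,q]. For instance
  ∂[2,4,5] = [4,5] − [2,5] + [2,4],
  ∂[2,3,4] = [3,4] − [2,4] + [2,3].
The 10×5 boundary matrix has rank 5 and Smith normal form diag(1,1,1,1,1).

Reading off H_k = ker ∂_k / im ∂_{k+1}:

  H_0: rank C_0 − rank ∂_1 = 5 − 4 = 1, and the invariant factors of ∂_1 are all 1, so H_0 ≅ Z.
  H_1: rank ker ∂_1 − rank ∂_2 = (10 − 4) − 5 = 1, and the invariant factors of ∂_2 are all 1, so H_1 ≅ Z.
  H_2: rank ker ∂_2 − rank ∂_3 = (5 − 5) − 0 = 0, and there is no ∂_3, so H_2 ≅ 0.

As a check, the Euler characteristic is 5 − 10 + 5 = 0, which agrees with 1 − 1 + 0 = 0.

H_0 = Z,  H_1 = Z,  H_2 = 0.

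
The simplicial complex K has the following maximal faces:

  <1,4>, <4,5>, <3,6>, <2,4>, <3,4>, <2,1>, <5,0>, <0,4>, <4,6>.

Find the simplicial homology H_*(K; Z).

H_0 ≅ Z,  H_1 ≅ Z^3.

K has 7 vertices, 9 edges.
rank ∂_0 = 0, rank ∂_1 = 6 ⇒ b_0 = 7 − 0 − 6 = 1; all invariant factors of ∂_1 are 1 so no torsion. So H_0 = Z.
rank ∂_1 = 6, rank ∂_2 = 0 ⇒ b_1 = 9 − 6 − 0 = 3. So H_1 = Z^3.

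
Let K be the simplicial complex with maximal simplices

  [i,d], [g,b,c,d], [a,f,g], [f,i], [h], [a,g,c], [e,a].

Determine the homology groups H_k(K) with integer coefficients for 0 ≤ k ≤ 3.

K has 9 vertices, 13 edges, 6 triangles, 1 3-simplex.
rank ∂_0 = 0, rank ∂_1 = 7 ⇒ b_0 = 9 − 0 − 7 = 2; all invariant factors of ∂_1 are 1 so no torsion. So H_0 ≅ Z^2.
rank ∂_1 = 7, rank ∂_2 = 5 ⇒ b_1 = 13 − 7 − 5 = 1; all invariant factors of ∂_2 are 1 so no torsion. So H_1 ≅ Z.
rank ∂_2 = 5, rank ∂_3 = 1 ⇒ b_2 = 6 − 5 − 1 = 0; all invariant factors of ∂_3 are 1 so no torsion. So H_2 ≅ 0.
rank ∂_3 = 1, rank ∂_4 = 0 ⇒ b_3 = 1 − 1 − 0 = 0. So H_3 ≅ 0.

H_0 = Z^2,  H_1 = Z,  H_2 = 0,  H_3 = 0.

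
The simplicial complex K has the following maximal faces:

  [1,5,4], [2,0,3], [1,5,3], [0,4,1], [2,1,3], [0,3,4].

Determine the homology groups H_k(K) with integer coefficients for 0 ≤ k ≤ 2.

We work with the vertex ordering 0 < 1 < 2 < 3 < 4 < 5. The simplices of K, each written with vertices in increasing order, are:

  0-simplices (6): [0], [1], [2], [3], [4], [5]
  1-simplices (12): [0,1], [0,2], [0,3], [0,4], [1,2], [1,3], [1,4], [1,5], [2,3], [3,4], [3,5], [4,5]
  2-simplices (6): [0,1,4], [0,2,3], [0,3,4], [1,2,3], [1,3,5], [1,4,5]

so the chain groups are C_0 ≅ Z^6, C_1 ≅ Z^12, C_2 ≅ Z^6.

∂_1: C_1 → C_0 sends each edge [p,q] (with p < q) to q − p. For instance
  ∂[4,5] = [5] − [4].
The resulting 6×12 matrix has rank 5, and its Smith normal form has invariant factors (1,1,1,1,1).

Boundary ∂_2: C_2 → C_1 acts by ∂[p,q,r] = [q,r] − [p,r] + [p,q]. For instance
  ∂[0,2,3] = [2,3] − [0,3] + [0,2],
  ∂[1,3,5] = [3,5] − [1,5] + [1,3].
The 12×6 boundary matrix has rank 6 and Smith normal form diag(1,1,1,1,1,1).

From H_k ≅ ker(∂_k) / im(∂_{k+1}) we obtain:

  H_0: rank C_0 − rank ∂_1 = 6 − 5 = 1, and the invariant factors of ∂_1 are all 1, so H_0 ≅ Z.
  H_1: rank ker ∂_1 − rank ∂_2 = (12 − 5) − 6 = 1, and the invariant factors of ∂_2 are all 1, so H_1 ≅ Z.
  H_2: rank ker ∂_2 − rank ∂_3 = (6 − 6) − 0 = 0, and there is no ∂_3, so H_2 ≅ 0.

H_0 ≅ Z,  H_1 ≅ Z,  H_2 = 0.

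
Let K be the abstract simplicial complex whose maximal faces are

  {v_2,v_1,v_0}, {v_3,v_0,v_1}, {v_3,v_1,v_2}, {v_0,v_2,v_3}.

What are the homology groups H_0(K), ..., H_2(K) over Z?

K has 4 vertices, 6 edges, 4 triangles.
rank ∂_0 = 0, rank ∂_1 = 3 ⇒ b_0 = 4 − 0 − 3 = 1; all invariant factors of ∂_1 are 1 so no torsion. So H_0 ≅ Z.
rank ∂_1 = 3, rank ∂_2 = 3 ⇒ b_1 = 6 − 3 − 3 = 0; all invariant factors of ∂_2 are 1 so no torsion. So H_1 ≅ 0.
rank ∂_2 = 3, rank ∂_3 = 0 ⇒ b_2 = 4 − 3 − 0 = 1. So H_2 ≅ Z.

H_0 ≅ Z,  H_1 = 0,  H_2 ≅ Z.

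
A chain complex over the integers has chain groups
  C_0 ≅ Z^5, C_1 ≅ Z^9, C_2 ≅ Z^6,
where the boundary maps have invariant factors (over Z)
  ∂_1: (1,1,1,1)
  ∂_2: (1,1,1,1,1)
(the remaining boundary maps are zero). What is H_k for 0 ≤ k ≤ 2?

H_0 = Z,  H_1 = 0,  H_2 = Z.

H_0: b_0 = 5 − 0 − 4 = 1; torsion from ∂_1 factors > 1: none. So H_0 = Z.
H_1: b_1 = 9 − 4 − 5 = 0; torsion from ∂_2 factors > 1: none. So H_1 = 0.
H_2: b_2 = 6 − 5 − 0 = 1; torsion from ∂_3 factors > 1: none. So H_2 = Z.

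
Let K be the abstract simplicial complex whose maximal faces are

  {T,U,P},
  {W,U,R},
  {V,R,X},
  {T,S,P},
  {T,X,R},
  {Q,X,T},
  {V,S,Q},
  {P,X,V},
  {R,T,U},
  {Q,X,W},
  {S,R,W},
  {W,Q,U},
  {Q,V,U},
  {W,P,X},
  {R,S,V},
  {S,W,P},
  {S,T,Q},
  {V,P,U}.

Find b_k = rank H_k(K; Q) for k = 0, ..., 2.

We work with the vertex ordering P < Q < R < S < T < U < V < W < X. The simplices of K, each written with vertices in increasing order, are:

  0-simplices (9): P, Q, R, S, T, U, V, W, X
  1-simplices (27): PS, PT, PU, PV, PW, PX, QS, QT, QU, QV, QW, QX, RS, RT, RU, RV, RW, RX, ST, SV, SW, TU, TX, UV, UW, VX, WX
  2-simplices (18): PST, PSW, PTU, PUV, PVX, PWX, QST, QSV, QTX, QUV, QUW, QWX, RSV, RSW, RTU, RTX, RUW, RVX

giving chain groups C_0 ≅ Z^9, C_1 ≅ Z^27, C_2 ≅ Z^18.

Boundary ∂_1: C_1 → C_0 maps an edge to its endpoints' difference, ∂[p,q] = q − p. For instance
  ∂TX = X − T.
As a 9×27 matrix over Z this has rank 8, with invariant factors (1,1,1,1,1,1,1,1).

The boundary map ∂_2: C_2 → C_1 sends each 2-simplex [p,q,r] to [q,r] − [p,r] + [p,q]. For instance
  ∂RTX = TX − RX + RT,
  ∂PST = ST − PT + PS.
As a 27×18 matrix over Z this has rank 17, with invariant factors (1,1,1,1,1,1,1,1,1,1,1,1,1,1,1,1,1).

Reading off H_k = ker ∂_k / im ∂_{k+1}:

  H_0: rank C_0 − rank ∂_1 = 9 − 8 = 1, and the invariant factors of ∂_1 are all 1, so H_0 ≅ Z.
  H_1: rank ker ∂_1 − rank ∂_2 = (27 − 8) − 17 = 2, and the invariant factors of ∂_2 are all 1, so H_1 ≅ Z^2.
  H_2: rank ker ∂_2 − rank ∂_3 = (18 − 17) − 0 = 1, and there is no ∂_3, so H_2 ≅ Z.

As a check, the Euler characteristic is 9 − 27 + 18 = 0, which agrees with 1 − 2 + 1 = 0.

Hence the Betti numbers are b_0 = 1, b_1 = 2, b_2 = 1.

b_0 = 1, b_1 = 2, b_2 = 1.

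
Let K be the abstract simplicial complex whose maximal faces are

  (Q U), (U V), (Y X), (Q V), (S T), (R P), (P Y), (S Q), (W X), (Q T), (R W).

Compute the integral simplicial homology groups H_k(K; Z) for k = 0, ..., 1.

Fix the vertex order P < Q < R < S < T < U < V < W < X < Y and write every simplex with vertices in increasing order. Then dim K = 1 and the simplices of K are:

  0-simplices (10): P, Q, R, S, T, U, V, W, X, Y
  1-simplices (11): PR, PY, QS, QT, QU, QV, RW, ST, UV, WX, XY

so the chain groups are C_0 ≅ Z^10, C_1 ≅ Z^11.

Boundary ∂_1: C_1 → C_0 maps an edge to its endpoints' difference, ∂[p,q] = q − p.
The 10×11 boundary matrix has rank 8 and Smith normal form diag(1,1,1,1,1,1,1,1).

Reading off H_k = ker ∂_k / im ∂_{k+1}:

  H_0: rank C_0 − rank ∂_1 = 10 − 8 = 2, and the invariant factors of ∂_1 are all 1, so H_0 ≅ Z^2.
  H_1: rank ker ∂_1 − rank ∂_2 = (11 − 8) − 0 = 3, and there is no ∂_2, so H_1 ≅ Z^3.

(K is a triangulation of the disjoint union of a wedge of 2 circles and the circle S^1.)

H_0 ≅ Z^2,  H_1 ≅ Z^3.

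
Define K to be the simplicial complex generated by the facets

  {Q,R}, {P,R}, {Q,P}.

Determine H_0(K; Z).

We work with the vertex ordering P < Q < R. The simplices of K, each written with vertices in increasing order, are:

  0-simplices (3): P, Q, R
  1-simplices (3): PQ, PR, QR

Hence C_0 ≅ Z^3, C_1 ≅ Z^3.

The boundary map ∂_1: C_1 → C_0 sends each edge [p,q] (with p < q) to q − p. For instance
  ∂PR = R − P.
This gives a 3×3 integer matrix of rank 2; reducing to Smith normal form yields diagonal entries (1,1).

Reading off H_k = ker ∂_k / im ∂_{k+1}:

  H_0: rank C_0 − rank ∂_1 = 3 − 2 = 1, and the invariant factors of ∂_1 are all 1, so H_0 ≅ Z.

H_0 = Z.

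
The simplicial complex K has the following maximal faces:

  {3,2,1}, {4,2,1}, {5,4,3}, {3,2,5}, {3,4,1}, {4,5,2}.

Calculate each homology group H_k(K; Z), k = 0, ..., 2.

Fix the vertex order 1 < 2 < 3 < 4 < 5 and write every simplex with vertices in increasing order. Then dim K = 2 and the simplices of K are:

  0-simplices (5): [1], [2], [3], [4], [5]
  1-simplices (9): [1,2], [1,3], [1,4], [2,3], [2,4], [2,5], [3,4], [3,5], [4,5]
  2-simplices (6): [1,2,3], [1,2,4], [1,3,4], [2,3,5], [2,4,5], [3,4,5]

giving chain groups C_0 ≅ Z^5, C_1 ≅ Z^9, C_2 ≅ Z^6.

The boundary map ∂_1: C_1 → C_0 is given by ∂[p,q] = [q] − [p]. For instance
  ∂[1,2] = [2] − [1].
The resulting 5×9 matrix has rank 4, and its Smith normal form has invariant factors (1,1,1,1).

∂_2: C_2 → C_1 acts by ∂[p,q,r] = [q,r] − [p,r] + [p,q]. For instance
  ∂[3,4,5] = [4,5] − [3,5] + [3,4],
  ∂[1,2,4] = [2,4] − [1,4] + [1,2].
The resulting 9×6 matrix has rank 5, and its Smith normal form has invariant factors (1,1,1,1,1).

Reading off H_k = ker ∂_k / im ∂_{k+1}:

  H_0: rank C_0 − rank ∂_1 = 5 − 4 = 1, and the invariant factors of ∂_1 are all 1, so H_0 = Z.
  H_1: rank ker ∂_1 − rank ∂_2 = (9 − 4) − 5 = 0, and the invariant factors of ∂_2 are all 1, so H_1 = 0.
  H_2: rank ker ∂_2 − rank ∂_3 = (6 − 5) − 0 = 1, and there is no ∂_3, so H_2 = Z.

(K is a triangulation of the 2-sphere S^2.)

H_0 = Z,  H_1 = 0,  H_2 = Z.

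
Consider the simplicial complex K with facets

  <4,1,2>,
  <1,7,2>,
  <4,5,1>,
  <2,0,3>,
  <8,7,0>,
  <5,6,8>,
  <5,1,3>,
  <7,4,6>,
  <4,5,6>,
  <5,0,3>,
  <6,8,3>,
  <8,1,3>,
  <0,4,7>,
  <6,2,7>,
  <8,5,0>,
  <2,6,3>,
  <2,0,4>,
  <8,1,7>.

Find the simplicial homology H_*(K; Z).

We work with the vertex ordering 0 < 1 < 2 < 3 < 4 < 5 < 6 < 7 < 8. The simplices of K, each written with vertices in increasing order, are:

  0-simplices (9): [0], [1], [2], [3], [4], [5], [6], [7], [8]
  1-simplices (27): (27 of them)
  2-simplices (18): [0,2,3], [0,2,4], [0,3,5], [0,4,7], [0,5,8], [0,7,8], [1,2,4], [1,2,7], [1,3,5], [1,3,8], [1,4,5], [1,7,8], [2,3,6], [2,6,7], [3,6,8], [4,5,6], [4,6,7], [5,6,8]

so the chain groups are C_0 ≅ Z^9, C_1 ≅ Z^27, C_2 ≅ Z^18.

Boundary ∂_1: C_1 → C_0 sends each edge [p,q] (with p < q) to q − p.
The 9×27 boundary matrix has rank 8 and Smith normal form diag(1,1,1,1,1,1,1,1).

Boundary ∂_2: C_2 → C_1 acts by ∂[p,q,r] = [q,r] − [p,r] + [p,q]. For instance
  ∂[0,7,8] = [7,8] − [0,8] + [0,7],
  ∂[2,6,7] = [6,7] − [2,7] + [2,6].
As a 27×18 matrix over Z this has rank 18, with invariant factors (1,1,1,1,1,1,1,1,1,1,1,1,1,1,1,1,1,2).

From H_k ≅ ker(∂_k) / im(∂_{k+1}) we obtain:

  H_0: rank C_0 − rank ∂_1 = 9 − 8 = 1, and the invariant factors of ∂_1 are all 1, so H_0 ≅ Z.
  H_1: rank ker ∂_1 − rank ∂_2 = (27 − 8) − 18 = 1, and ∂_2 has invariant factor 2 > 1, so H_1 ≅ Z ⊕ Z/2Z.
  H_2: rank ker ∂_2 − rank ∂_3 = (18 − 18) − 0 = 0, and there is no ∂_3, so H_2 ≅ 0.

H_0 = Z,  H_1 = Z ⊕ Z/2Z,  H_2 = 0.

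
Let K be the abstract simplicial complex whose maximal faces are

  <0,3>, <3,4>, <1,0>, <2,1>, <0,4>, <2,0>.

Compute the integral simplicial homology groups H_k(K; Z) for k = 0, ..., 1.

H_0 = Z,  H_1 = Z^2.

K has 5 vertices, 6 edges.
rank ∂_0 = 0, rank ∂_1 = 4 ⇒ b_0 = 5 − 0 − 4 = 1; all invariant factors of ∂_1 are 1 so no torsion. So H_0 ≅ Z.
rank ∂_1 = 4, rank ∂_2 = 0 ⇒ b_1 = 6 − 4 − 0 = 2. So H_1 ≅ Z^2.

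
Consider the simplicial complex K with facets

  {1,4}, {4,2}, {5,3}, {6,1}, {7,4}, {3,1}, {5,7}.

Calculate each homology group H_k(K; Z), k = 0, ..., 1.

We work with the vertex ordering 1 < 2 < 3 < 4 < 5 < 6 < 7. The simplices of K, each written with vertices in increasing order, are:

  0-simplices (7): [1], [2], [3], [4], [5], [6], [7]
  1-simplices (7): [1,3], [1,4], [1,6], [2,4], [3,5], [4,7], [5,7]

giving chain groups C_0 ≅ Z^7, C_1 ≅ Z^7.

∂_1: C_1 → C_0 maps an edge to its endpoints' difference, ∂[p,q] = q − p.
This gives a 7×7 integer matrix of rank 6; reducing to Smith normal form yields diagonal entries (1,1,1,1,1,1).

Now H_k = ker ∂_k / im ∂_{k+1}, so:

  H_0: rank C_0 − rank ∂_1 = 7 − 6 = 1, and the invariant factors of ∂_1 are all 1, so H_0 = Z.
  H_1: rank ker ∂_1 − rank ∂_2 = (7 − 6) − 0 = 1, and there is no ∂_2, so H_1 = Z.

H_0 ≅ Z,  H_1 ≅ Z.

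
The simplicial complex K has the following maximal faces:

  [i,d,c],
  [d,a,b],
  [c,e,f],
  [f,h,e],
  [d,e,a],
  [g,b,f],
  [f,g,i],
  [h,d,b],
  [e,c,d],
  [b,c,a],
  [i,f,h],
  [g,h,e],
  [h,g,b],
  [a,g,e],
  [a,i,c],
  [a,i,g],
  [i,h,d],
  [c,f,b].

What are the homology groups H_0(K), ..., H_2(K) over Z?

Order the vertices as a < b < c < d < e < f < g < h < i. Listing each simplex with vertices in this order, K has dimension 2 with simplices:

  0-simplices (9): a, b, c, d, e, f, g, h, i
  1-simplices (27): ab, ac, ad, ae, ag, ai, bc, bd, bf, bg, bh, cd, ce, cf, ci, de, dh, di, ef, eg, eh, fg, fh, fi, gh, gi, hi
  2-simplices (18): abc, abd, aci, ade, aeg, agi, bcf, bdh, bfg, bgh, cde, cdi, cef, dhi, efh, egh, fgi, fhi

Hence C_0 ≅ Z^9, C_1 ≅ Z^27, C_2 ≅ Z^18.

Boundary ∂_1: C_1 → C_0 sends each edge [p,q] (with p < q) to q − p. For instance
  ∂fh = h − f.
This gives a 9×27 integer matrix of rank 8; reducing to Smith normal form yields diagonal entries (1,1,1,1,1,1,1,1).

The boundary map ∂_2: C_2 → C_1 sends each 2-simplex [p,q,r] to [q,r] − [p,r] + [p,q]. For instance
  ∂cef = ef − cf + ce,
  ∂bfg = fg − bg + bf.
The resulting 27×18 matrix has rank 18, and its Smith normal form has invariant factors (1,1,1,1,1,1,1,1,1,1,1,1,1,1,1,1,1,2).

Reading off H_k = ker ∂_k / im ∂_{k+1}:

  H_0: rank C_0 − rank ∂_1 = 9 − 8 = 1, and the invariant factors of ∂_1 are all 1, so H_0 = Z.
  H_1: rank ker ∂_1 − rank ∂_2 = (27 − 8) − 18 = 1, and ∂_2 has invariant factor 2 > 1, so H_1 = Z ⊕ Z/2Z.
  H_2: rank ker ∂_2 − rank ∂_3 = (18 − 18) − 0 = 0, and there is no ∂_3, so H_2 = 0.

(K is a triangulation of the Klein bottle.)

H_0 = Z,  H_1 = Z ⊕ Z/2Z,  H_2 = 0.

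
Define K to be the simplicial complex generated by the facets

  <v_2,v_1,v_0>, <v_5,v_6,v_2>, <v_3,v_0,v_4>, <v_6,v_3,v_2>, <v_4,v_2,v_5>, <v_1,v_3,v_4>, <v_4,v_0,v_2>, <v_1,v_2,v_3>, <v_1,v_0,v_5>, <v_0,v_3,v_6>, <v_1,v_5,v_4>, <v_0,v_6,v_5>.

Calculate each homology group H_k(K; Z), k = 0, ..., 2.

Fix the vertex order v_0 < v_1 < v_2 < v_3 < v_4 < v_5 < v_6 and write every simplex with vertices in increasing order. Then dim K = 2 and the simplices of K are:

  0-simplices (7): [v_0], [v_1], [v_2], [v_3], [v_4], [v_5], [v_6]
  1-simplices (18): (18 of them)
  2-simplices (12): (12 of them)

giving chain groups C_0 ≅ Z^7, C_1 ≅ Z^18, C_2 ≅ Z^12.

∂_1: C_1 → C_0 is given by ∂[p,q] = [q] − [p].
This gives a 7×18 integer matrix of rank 6; reducing to Smith normal form yields diagonal entries (1,1,1,1,1,1).

Boundary ∂_2: C_2 → C_1 sends each 2-simplex [p,q,r] to [q,r] − [p,r] + [p,q]. For instance
  ∂[v_2,v_4,v_5] = [v_4,v_5] − [v_2,v_5] + [v_2,v_4],
  ∂[v_0,v_3,v_6] = [v_3,v_6] − [v_0,v_6] + [v_0,v_3].
This gives a 18×12 integer matrix of rank 12; reducing to Smith normal form yields diagonal entries (1,1,1,1,1,1,1,1,1,1,1,2).

Now H_k = ker ∂_k / im ∂_{k+1}, so:

  H_0: rank C_0 − rank ∂_1 = 7 − 6 = 1, and the invariant factors of ∂_1 are all 1, so H_0 ≅ Z.
  H_1: rank ker ∂_1 − rank ∂_2 = (18 − 6) − 12 = 0, and ∂_2 has invariant factor 2 > 1, so H_1 ≅ Z_2.
  H_2: rank ker ∂_2 − rank ∂_3 = (12 − 12) − 0 = 0, and there is no ∂_3, so H_2 ≅ 0.

As a check, the Euler characteristic is 7 − 18 + 12 = 1, which agrees with 1 − 0 + 0 = 1.
(K is a triangulation of the real projective plane RP^2.)

H_0 = Z,  H_1 = Z_2,  H_2 = 0.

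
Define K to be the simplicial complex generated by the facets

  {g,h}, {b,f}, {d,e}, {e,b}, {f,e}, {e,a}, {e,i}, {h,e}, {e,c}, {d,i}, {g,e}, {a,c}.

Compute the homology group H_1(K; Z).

H_1 ≅ Z^4.

K has 9 vertices, 12 edges.
rank ∂_1 = 8, rank ∂_2 = 0 ⇒ b_1 = 12 − 8 − 0 = 4. So H_1 = Z^4.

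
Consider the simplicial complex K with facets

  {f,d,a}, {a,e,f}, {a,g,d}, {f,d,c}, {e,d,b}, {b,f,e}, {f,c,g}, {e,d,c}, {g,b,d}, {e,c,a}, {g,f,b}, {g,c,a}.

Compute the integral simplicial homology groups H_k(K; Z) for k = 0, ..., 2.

H_0 = Z,  H_1 = Z/2Z,  H_2 = 0.

Order the vertices as a < b < c < d < e < f < g. Listing each simplex with vertices in this order, K has dimension 2 with simplices:

  0-simplices (7): a, b, c, d, e, f, g
  1-simplices (18): ac, ad, ae, af, ag, bd, be, bf, bg, cd, ce, cf, cg, de, df, dg, ef, fg
  2-simplices (12): ace, acg, adf, adg, aef, bde, bdg, bef, bfg, cde, cdf, cfg

Hence C_0 ≅ Z^7, C_1 ≅ Z^18, C_2 ≅ Z^12.

∂_1: C_1 → C_0 is given by ∂[p,q] = [q] − [p].
The resulting 7×18 matrix has rank 6, and its Smith normal form has invariant factors (1,1,1,1,1,1).

Boundary ∂_2: C_2 → C_1 maps a triangle to the signed sum of its edges. For instance
  ∂cdf = df − cf + cd,
  ∂bfg = fg − bg + bf.
This gives a 18×12 integer matrix of rank 12; reducing to Smith normal form yields diagonal entries (1,1,1,1,1,1,1,1,1,1,1,2).

Reading off H_k = ker ∂_k / im ∂_{k+1}:

  H_0: rank C_0 − rank ∂_1 = 7 − 6 = 1, and the invariant factors of ∂_1 are all 1, so H_0 ≅ Z.
  H_1: rank ker ∂_1 − rank ∂_2 = (18 − 6) − 12 = 0, and ∂_2 has invariant factor 2 > 1, so H_1 ≅ Z/2Z.
  H_2: rank ker ∂_2 − rank ∂_3 = (12 − 12) − 0 = 0, and there is no ∂_3, so H_2 ≅ 0.

(K is a triangulation of the real projective plane RP^2.)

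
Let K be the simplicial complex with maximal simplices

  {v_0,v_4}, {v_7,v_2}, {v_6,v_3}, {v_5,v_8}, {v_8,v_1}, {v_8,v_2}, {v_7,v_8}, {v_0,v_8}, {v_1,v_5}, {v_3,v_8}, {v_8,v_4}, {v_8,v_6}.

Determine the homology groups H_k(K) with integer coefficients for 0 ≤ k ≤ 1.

Fix the vertex order v_0 < v_1 < v_2 < v_3 < v_4 < v_5 < v_6 < v_7 < v_8 and write every simplex with vertices in increasing order. Then dim K = 1 and the simplices of K are:

  0-simplices (9): [v_0], [v_1], [v_2], [v_3], [v_4], [v_5], [v_6], [v_7], [v_8]
  1-simplices (12): [v_0,v_4], [v_0,v_8], [v_1,v_5], [v_1,v_8], [v_2,v_7], [v_2,v_8], [v_3,v_6], [v_3,v_8], [v_4,v_8], [v_5,v_8], [v_6,v_8], [v_7,v_8]

so the chain groups are C_0 ≅ Z^9, C_1 ≅ Z^12.

∂_1: C_1 → C_0 is given by ∂[p,q] = [q] − [p].
This gives a 9×12 integer matrix of rank 8; reducing to Smith normal form yields diagonal entries (1,1,1,1,1,1,1,1).

From H_k ≅ ker(∂_k) / im(∂_{k+1}) we obtain:

  H_0: rank C_0 − rank ∂_1 = 9 − 8 = 1, and the invariant factors of ∂_1 are all 1, so H_0 = Z.
  H_1: rank ker ∂_1 − rank ∂_2 = (12 − 8) − 0 = 4, and there is no ∂_2, so H_1 = Z^4.

As a check, the Euler characteristic is 9 − 12 = -3, which agrees with 1 − 4 = -3.
(K is a triangulation of a wedge of 4 circles.)

H_0 = Z,  H_1 = Z^4.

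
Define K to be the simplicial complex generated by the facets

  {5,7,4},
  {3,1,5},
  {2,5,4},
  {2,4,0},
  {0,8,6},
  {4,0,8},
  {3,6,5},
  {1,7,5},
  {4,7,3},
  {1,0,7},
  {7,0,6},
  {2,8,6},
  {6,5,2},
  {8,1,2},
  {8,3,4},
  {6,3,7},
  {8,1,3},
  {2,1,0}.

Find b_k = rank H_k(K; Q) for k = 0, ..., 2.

Order the vertices as 0 < 1 < 2 < 3 < 4 < 5 < 6 < 7 < 8. Listing each simplex with vertices in this order, K has dimension 2 with simplices:

  0-simplices (9): [0], [1], [2], [3], [4], [5], [6], [7], [8]
  1-simplices (27): (27 of them)
  2-simplices (18): [0,1,2], [0,1,7], [0,2,4], [0,4,8], [0,6,7], [0,6,8], [1,2,8], [1,3,5], [1,3,8], [1,5,7], [2,4,5], [2,5,6], [2,6,8], [3,4,7], [3,4,8], [3,5,6], [3,6,7], [4,5,7]

so the chain groups are C_0 ≅ Z^9, C_1 ≅ Z^27, C_2 ≅ Z^18.

∂_1: C_1 → C_0 is given by ∂[p,q] = [q] − [p].
The 9×27 boundary matrix has rank 8 and Smith normal form diag(1,1,1,1,1,1,1,1).

Boundary ∂_2: C_2 → C_1 acts by ∂[p,q,r] = [q,r] − [p,r] + [p,q]. For instance
  ∂[4,5,7] = [5,7] − [4,7] + [4,5],
  ∂[2,5,6] = [5,6] − [2,6] + [2,5].
The 27×18 boundary matrix has rank 18 and Smith normal form diag(1,1,1,1,1,1,1,1,1,1,1,1,1,1,1,1,1,2).

Computing H_k = (kernel of ∂_k) / (image of ∂_{k+1}):

  H_0: rank C_0 − rank ∂_1 = 9 − 8 = 1, and the invariant factors of ∂_1 are all 1, so H_0 = Z.
  H_1: rank ker ∂_1 − rank ∂_2 = (27 − 8) − 18 = 1, and ∂_2 has invariant factor 2 > 1, so H_1 = Z ⊕ Z/2.
  H_2: rank ker ∂_2 − rank ∂_3 = (18 − 18) − 0 = 0, and there is no ∂_3, so H_2 = 0.

Hence the Betti numbers are b_0 = 1, b_1 = 1, b_2 = 0.

b_0 = 1, b_1 = 1, b_2 = 0.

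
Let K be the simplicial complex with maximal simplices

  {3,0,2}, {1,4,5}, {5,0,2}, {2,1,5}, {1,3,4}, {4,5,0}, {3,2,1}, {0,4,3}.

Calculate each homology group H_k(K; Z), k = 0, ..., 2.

Order the vertices as 0 < 1 < 2 < 3 < 4 < 5. Listing each simplex with vertices in this order, K has dimension 2 with simplices:

  0-simplices (6): [0], [1], [2], [3], [4], [5]
  1-simplices (12): [0,2], [0,3], [0,4], [0,5], [1,2], [1,3], [1,4], [1,5], [2,3], [2,5], [3,4], [4,5]
  2-simplices (8): [0,2,3], [0,2,5], [0,3,4], [0,4,5], [1,2,3], [1,2,5], [1,3,4], [1,4,5]

Hence C_0 ≅ Z^6, C_1 ≅ Z^12, C_2 ≅ Z^8.

Boundary ∂_1: C_1 → C_0 is given by ∂[p,q] = [q] − [p]. For instance
  ∂[0,3] = [3] − [0].
The resulting 6×12 matrix has rank 5, and its Smith normal form has invariant factors (1,1,1,1,1).

∂_2: C_2 → C_1 acts by ∂[p,q,r] = [q,r] − [p,r] + [p,q]. For instance
  ∂[1,4,5] = [4,5] − [1,5] + [1,4],
  ∂[1,3,4] = [3,4] − [1,4] + [1,3].
The resulting 12×8 matrix has rank 7, and its Smith normal form has invariant factors (1,1,1,1,1,1,1).

From H_k ≅ ker(∂_k) / im(∂_{k+1}) we obtain:

  H_0: rank C_0 − rank ∂_1 = 6 − 5 = 1, and the invariant factors of ∂_1 are all 1, so H_0 = Z.
  H_1: rank ker ∂_1 − rank ∂_2 = (12 − 5) − 7 = 0, and the invariant factors of ∂_2 are all 1, so H_1 = 0.
  H_2: rank ker ∂_2 − rank ∂_3 = (8 − 7) − 0 = 1, and there is no ∂_3, so H_2 = Z.

H_0 = Z,  H_1 = 0,  H_2 = Z.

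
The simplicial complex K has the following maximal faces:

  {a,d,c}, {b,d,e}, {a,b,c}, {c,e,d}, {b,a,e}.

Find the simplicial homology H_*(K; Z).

H_0 = Z,  H_1 = Z,  H_2 = 0.

K has 5 vertices, 10 edges, 5 triangles.
rank ∂_0 = 0, rank ∂_1 = 4 ⇒ b_0 = 5 − 0 − 4 = 1; all invariant factors of ∂_1 are 1 so no torsion. So H_0 = Z.
rank ∂_1 = 4, rank ∂_2 = 5 ⇒ b_1 = 10 − 4 − 5 = 1; all invariant factors of ∂_2 are 1 so no torsion. So H_1 = Z.
rank ∂_2 = 5, rank ∂_3 = 0 ⇒ b_2 = 5 − 5 − 0 = 0. So H_2 = 0.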